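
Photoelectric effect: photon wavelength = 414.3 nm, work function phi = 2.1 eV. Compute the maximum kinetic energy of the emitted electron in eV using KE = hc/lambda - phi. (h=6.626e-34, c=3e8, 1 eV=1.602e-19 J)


E_photon = hc / lambda
= (6.626e-34)(3e8) / (414.3e-9)
= 4.7980e-19 J
= 2.995 eV
KE = E_photon - phi
= 2.995 - 2.1
= 0.895 eV

0.895


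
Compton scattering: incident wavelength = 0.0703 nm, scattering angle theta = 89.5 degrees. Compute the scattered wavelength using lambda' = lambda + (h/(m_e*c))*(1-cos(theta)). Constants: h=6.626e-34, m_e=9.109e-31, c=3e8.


Compton wavelength: h/(m_e*c) = 2.4247e-12 m
d_lambda = 2.4247e-12 * (1 - cos(89.5 deg))
= 2.4247e-12 * 0.991273
= 2.4035e-12 m = 0.002404 nm
lambda' = 0.0703 + 0.002404
= 0.072704 nm

0.072704


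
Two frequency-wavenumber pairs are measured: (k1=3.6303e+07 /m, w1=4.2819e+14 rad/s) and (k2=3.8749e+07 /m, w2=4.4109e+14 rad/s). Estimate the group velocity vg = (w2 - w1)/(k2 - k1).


vg = (w2 - w1) / (k2 - k1)
= (4.4109e+14 - 4.2819e+14) / (3.8749e+07 - 3.6303e+07)
= 1.2900e+13 / 2.4460e+06
= 5.2739e+06 m/s

5.2739e+06


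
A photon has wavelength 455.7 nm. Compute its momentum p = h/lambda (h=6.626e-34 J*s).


p = h / lambda
= 6.626e-34 / (455.7e-9)
= 6.626e-34 / 4.5570e-07
= 1.4540e-27 kg*m/s

1.4540e-27


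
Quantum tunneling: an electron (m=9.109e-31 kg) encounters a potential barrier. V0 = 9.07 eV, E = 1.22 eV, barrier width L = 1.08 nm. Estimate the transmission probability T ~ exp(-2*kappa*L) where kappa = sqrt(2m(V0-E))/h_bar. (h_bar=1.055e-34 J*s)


V0 - E = 7.85 eV = 1.2576e-18 J
kappa = sqrt(2 * m * (V0-E)) / h_bar
= sqrt(2 * 9.109e-31 * 1.2576e-18) / 1.055e-34
= 1.4347e+10 /m
2*kappa*L = 2 * 1.4347e+10 * 1.08e-9
= 30.9897
T = exp(-30.9897) = 3.478030e-14

3.478030e-14


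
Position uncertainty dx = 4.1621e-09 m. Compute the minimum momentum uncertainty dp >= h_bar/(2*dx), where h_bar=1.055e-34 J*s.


dp = h_bar / (2 * dx)
= 1.055e-34 / (2 * 4.1621e-09)
= 1.055e-34 / 8.3242e-09
= 1.2674e-26 kg*m/s

1.2674e-26


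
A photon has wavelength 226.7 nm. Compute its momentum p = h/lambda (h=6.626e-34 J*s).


p = h / lambda
= 6.626e-34 / (226.7e-9)
= 6.626e-34 / 2.2670e-07
= 2.9228e-27 kg*m/s

2.9228e-27


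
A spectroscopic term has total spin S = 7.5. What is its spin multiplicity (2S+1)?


Spin multiplicity = 2S + 1
= 2 * 7.5 + 1
= 15.0 + 1
= 16

16


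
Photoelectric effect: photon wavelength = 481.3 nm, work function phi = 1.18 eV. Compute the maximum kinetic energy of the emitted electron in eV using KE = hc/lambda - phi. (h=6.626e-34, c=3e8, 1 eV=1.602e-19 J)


E_photon = hc / lambda
= (6.626e-34)(3e8) / (481.3e-9)
= 4.1301e-19 J
= 2.5781 eV
KE = E_photon - phi
= 2.5781 - 1.18
= 1.3981 eV

1.3981


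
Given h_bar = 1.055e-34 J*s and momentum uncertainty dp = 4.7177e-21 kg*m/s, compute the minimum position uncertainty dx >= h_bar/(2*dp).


dx = h_bar / (2 * dp)
= 1.055e-34 / (2 * 4.7177e-21)
= 1.055e-34 / 9.4354e-21
= 1.1181e-14 m

1.1181e-14


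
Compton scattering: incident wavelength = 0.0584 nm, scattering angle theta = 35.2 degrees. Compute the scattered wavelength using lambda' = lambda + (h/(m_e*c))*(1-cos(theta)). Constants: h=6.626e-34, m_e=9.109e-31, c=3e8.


Compton wavelength: h/(m_e*c) = 2.4247e-12 m
d_lambda = 2.4247e-12 * (1 - cos(35.2 deg))
= 2.4247e-12 * 0.182855
= 4.4337e-13 m = 0.000443 nm
lambda' = 0.0584 + 0.000443
= 0.058843 nm

0.058843


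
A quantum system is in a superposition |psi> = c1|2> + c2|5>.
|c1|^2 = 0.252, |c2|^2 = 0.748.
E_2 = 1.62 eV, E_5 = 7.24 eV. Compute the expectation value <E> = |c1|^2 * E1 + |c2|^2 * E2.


<E> = |c1|^2 * E1 + |c2|^2 * E2
= 0.252 * 1.62 + 0.748 * 7.24
= 0.4082 + 5.4155
= 5.8238 eV

5.8238


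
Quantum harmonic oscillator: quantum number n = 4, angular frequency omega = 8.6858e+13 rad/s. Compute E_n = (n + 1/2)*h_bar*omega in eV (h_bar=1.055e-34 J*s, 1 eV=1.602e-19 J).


E = (n + 1/2) * h_bar * omega
= (4 + 0.5) * 1.055e-34 * 8.6858e+13
= 4.5 * 9.1635e-21
= 4.1236e-20 J
= 0.2574 eV

0.2574


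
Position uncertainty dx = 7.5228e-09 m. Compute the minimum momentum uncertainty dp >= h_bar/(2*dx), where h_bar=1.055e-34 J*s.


dp = h_bar / (2 * dx)
= 1.055e-34 / (2 * 7.5228e-09)
= 1.055e-34 / 1.5046e-08
= 7.0120e-27 kg*m/s

7.0120e-27


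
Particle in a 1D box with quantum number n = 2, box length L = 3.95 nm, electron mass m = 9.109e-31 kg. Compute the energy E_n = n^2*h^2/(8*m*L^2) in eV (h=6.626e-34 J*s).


E = n^2 * h^2 / (8 * m * L^2)
= 2^2 * (6.626e-34)^2 / (8 * 9.109e-31 * (3.95e-9)^2)
= 4 * 4.3904e-67 / (8 * 9.109e-31 * 1.5603e-17)
= 1.5446e-20 J
= 0.0964 eV

0.0964


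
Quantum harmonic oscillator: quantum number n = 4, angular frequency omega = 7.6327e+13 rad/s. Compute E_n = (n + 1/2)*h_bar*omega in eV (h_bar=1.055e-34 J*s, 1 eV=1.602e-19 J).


E = (n + 1/2) * h_bar * omega
= (4 + 0.5) * 1.055e-34 * 7.6327e+13
= 4.5 * 8.0525e-21
= 3.6236e-20 J
= 0.2262 eV

0.2262


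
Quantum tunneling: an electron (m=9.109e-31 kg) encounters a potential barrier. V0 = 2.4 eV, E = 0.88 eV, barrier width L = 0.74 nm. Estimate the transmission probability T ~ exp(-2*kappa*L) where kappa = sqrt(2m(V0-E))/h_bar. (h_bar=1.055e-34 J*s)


V0 - E = 1.52 eV = 2.4350e-19 J
kappa = sqrt(2 * m * (V0-E)) / h_bar
= sqrt(2 * 9.109e-31 * 2.4350e-19) / 1.055e-34
= 6.3132e+09 /m
2*kappa*L = 2 * 6.3132e+09 * 0.74e-9
= 9.3436
T = exp(-9.3436) = 8.752676e-05

8.752676e-05


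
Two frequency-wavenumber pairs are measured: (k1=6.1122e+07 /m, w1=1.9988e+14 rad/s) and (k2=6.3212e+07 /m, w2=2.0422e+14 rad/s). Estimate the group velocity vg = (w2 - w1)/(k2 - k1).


vg = (w2 - w1) / (k2 - k1)
= (2.0422e+14 - 1.9988e+14) / (6.3212e+07 - 6.1122e+07)
= 4.3400e+12 / 2.0900e+06
= 2.0766e+06 m/s

2.0766e+06


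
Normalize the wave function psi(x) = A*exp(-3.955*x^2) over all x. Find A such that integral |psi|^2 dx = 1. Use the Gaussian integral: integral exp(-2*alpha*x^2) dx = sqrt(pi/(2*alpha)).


integral |psi|^2 dx = A^2 * sqrt(pi/(2*alpha)) = 1
A^2 = sqrt(2*alpha/pi)
= sqrt(2 * 3.955 / pi)
= 1.586768
A = sqrt(1.586768)
= 1.2597

1.2597


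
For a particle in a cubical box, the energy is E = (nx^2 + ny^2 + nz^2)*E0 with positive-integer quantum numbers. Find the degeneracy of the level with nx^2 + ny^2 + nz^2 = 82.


Enumerate all (nx, ny, nz) with nx^2 + ny^2 + nz^2 = 82:
(3,3,8)
(3,8,3)
(8,3,3)
Total degeneracy = 3

3


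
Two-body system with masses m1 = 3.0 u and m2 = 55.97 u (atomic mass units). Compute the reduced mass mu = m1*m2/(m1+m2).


mu = m1 * m2 / (m1 + m2)
= 3.0 * 55.97 / (3.0 + 55.97)
= 167.91 / 58.97
= 2.8474 u

2.8474


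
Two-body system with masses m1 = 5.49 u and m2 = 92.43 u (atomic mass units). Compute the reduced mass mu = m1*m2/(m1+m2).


mu = m1 * m2 / (m1 + m2)
= 5.49 * 92.43 / (5.49 + 92.43)
= 507.4407 / 97.92
= 5.1822 u

5.1822


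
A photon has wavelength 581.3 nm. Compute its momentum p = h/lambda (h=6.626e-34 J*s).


p = h / lambda
= 6.626e-34 / (581.3e-9)
= 6.626e-34 / 5.8130e-07
= 1.1399e-27 kg*m/s

1.1399e-27


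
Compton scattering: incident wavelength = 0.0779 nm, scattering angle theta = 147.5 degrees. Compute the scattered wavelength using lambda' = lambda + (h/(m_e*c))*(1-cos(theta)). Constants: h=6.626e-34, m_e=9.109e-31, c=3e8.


Compton wavelength: h/(m_e*c) = 2.4247e-12 m
d_lambda = 2.4247e-12 * (1 - cos(147.5 deg))
= 2.4247e-12 * 1.843391
= 4.4697e-12 m = 0.00447 nm
lambda' = 0.0779 + 0.00447
= 0.08237 nm

0.08237


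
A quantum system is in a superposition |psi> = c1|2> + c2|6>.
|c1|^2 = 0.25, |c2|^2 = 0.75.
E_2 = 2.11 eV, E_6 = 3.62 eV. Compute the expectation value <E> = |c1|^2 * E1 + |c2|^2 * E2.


<E> = |c1|^2 * E1 + |c2|^2 * E2
= 0.25 * 2.11 + 0.75 * 3.62
= 0.5275 + 2.715
= 3.2425 eV

3.2425


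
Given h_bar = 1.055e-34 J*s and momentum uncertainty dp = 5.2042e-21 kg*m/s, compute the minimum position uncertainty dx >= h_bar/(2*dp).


dx = h_bar / (2 * dp)
= 1.055e-34 / (2 * 5.2042e-21)
= 1.055e-34 / 1.0408e-20
= 1.0136e-14 m

1.0136e-14


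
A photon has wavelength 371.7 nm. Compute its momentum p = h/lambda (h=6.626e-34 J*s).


p = h / lambda
= 6.626e-34 / (371.7e-9)
= 6.626e-34 / 3.7170e-07
= 1.7826e-27 kg*m/s

1.7826e-27


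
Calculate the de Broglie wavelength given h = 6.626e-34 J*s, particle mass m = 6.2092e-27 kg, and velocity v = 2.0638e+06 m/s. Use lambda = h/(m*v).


lambda = h / (m * v)
= 6.626e-34 / (6.2092e-27 * 2.0638e+06)
= 6.626e-34 / 1.2815e-20
= 5.1707e-14 m

5.1707e-14


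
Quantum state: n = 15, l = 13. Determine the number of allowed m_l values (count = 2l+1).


m_l ranges from -l to +l in integer steps
So m_l goes from -13 to +13
Count = 2l + 1 = 2*13 + 1
= 27

27


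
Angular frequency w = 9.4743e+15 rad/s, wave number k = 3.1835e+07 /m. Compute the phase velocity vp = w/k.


vp = w / k
= 9.4743e+15 / 3.1835e+07
= 2.9761e+08 m/s

2.9761e+08


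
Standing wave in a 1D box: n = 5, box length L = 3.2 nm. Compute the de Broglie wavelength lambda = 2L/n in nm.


lambda = 2L / n
= 2 * 3.2 / 5
= 6.4 / 5
= 1.28 nm

1.28


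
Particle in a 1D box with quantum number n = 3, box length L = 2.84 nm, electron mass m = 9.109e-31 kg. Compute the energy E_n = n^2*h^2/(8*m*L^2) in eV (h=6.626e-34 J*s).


E = n^2 * h^2 / (8 * m * L^2)
= 3^2 * (6.626e-34)^2 / (8 * 9.109e-31 * (2.84e-9)^2)
= 9 * 4.3904e-67 / (8 * 9.109e-31 * 8.0656e-18)
= 6.7228e-20 J
= 0.4196 eV

0.4196


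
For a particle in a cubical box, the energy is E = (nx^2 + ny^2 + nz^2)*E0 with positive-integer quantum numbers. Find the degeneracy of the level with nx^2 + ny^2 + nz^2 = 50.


Enumerate all (nx, ny, nz) with nx^2 + ny^2 + nz^2 = 50:
(3,4,5)
(3,5,4)
(4,3,5)
(4,5,3)
(5,3,4)
(5,4,3)
Total degeneracy = 6

6


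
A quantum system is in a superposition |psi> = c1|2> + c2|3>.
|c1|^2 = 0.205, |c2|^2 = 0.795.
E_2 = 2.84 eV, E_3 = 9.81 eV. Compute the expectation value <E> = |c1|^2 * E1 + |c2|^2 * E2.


<E> = |c1|^2 * E1 + |c2|^2 * E2
= 0.205 * 2.84 + 0.795 * 9.81
= 0.5822 + 7.799
= 8.3811 eV

8.3811


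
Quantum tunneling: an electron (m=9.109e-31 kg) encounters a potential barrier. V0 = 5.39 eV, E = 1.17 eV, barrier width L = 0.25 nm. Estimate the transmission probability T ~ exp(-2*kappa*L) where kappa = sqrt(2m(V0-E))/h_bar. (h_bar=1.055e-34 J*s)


V0 - E = 4.22 eV = 6.7604e-19 J
kappa = sqrt(2 * m * (V0-E)) / h_bar
= sqrt(2 * 9.109e-31 * 6.7604e-19) / 1.055e-34
= 1.0519e+10 /m
2*kappa*L = 2 * 1.0519e+10 * 0.25e-9
= 5.2596
T = exp(-5.2596) = 5.197216e-03

5.197216e-03


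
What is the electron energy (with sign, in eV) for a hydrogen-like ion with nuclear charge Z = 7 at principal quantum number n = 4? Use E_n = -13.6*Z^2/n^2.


E_n = -13.6 * Z^2 / n^2
= -13.6 * 7^2 / 4^2
= -13.6 * 49 / 16
= -41.65 eV

-41.65


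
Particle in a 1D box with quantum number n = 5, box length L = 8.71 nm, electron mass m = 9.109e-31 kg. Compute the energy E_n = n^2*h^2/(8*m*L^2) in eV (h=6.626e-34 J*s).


E = n^2 * h^2 / (8 * m * L^2)
= 5^2 * (6.626e-34)^2 / (8 * 9.109e-31 * (8.71e-9)^2)
= 25 * 4.3904e-67 / (8 * 9.109e-31 * 7.5864e-17)
= 1.9854e-20 J
= 0.1239 eV

0.1239


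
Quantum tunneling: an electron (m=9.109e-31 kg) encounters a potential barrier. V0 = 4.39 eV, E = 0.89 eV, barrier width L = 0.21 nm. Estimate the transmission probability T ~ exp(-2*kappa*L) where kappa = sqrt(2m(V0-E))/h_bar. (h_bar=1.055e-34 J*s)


V0 - E = 3.5 eV = 5.6070e-19 J
kappa = sqrt(2 * m * (V0-E)) / h_bar
= sqrt(2 * 9.109e-31 * 5.6070e-19) / 1.055e-34
= 9.5799e+09 /m
2*kappa*L = 2 * 9.5799e+09 * 0.21e-9
= 4.0236
T = exp(-4.0236) = 1.788884e-02

1.788884e-02


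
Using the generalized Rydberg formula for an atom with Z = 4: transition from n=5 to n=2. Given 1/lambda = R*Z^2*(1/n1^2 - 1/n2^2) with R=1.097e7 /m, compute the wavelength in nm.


1/lambda = R * Z^2 * (1/n1^2 - 1/n2^2)
= 1.097e7 * 4^2 * (1/2^2 - 1/5^2)
= 1.097e7 * 16 * (0.25 - 0.04)
= 3.6859e+07 /m
lambda = 1 / 3.6859e+07
= 27.1303 nm

27.1303


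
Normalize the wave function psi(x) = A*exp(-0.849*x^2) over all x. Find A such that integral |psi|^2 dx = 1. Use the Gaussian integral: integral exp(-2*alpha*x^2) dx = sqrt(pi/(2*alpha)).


integral |psi|^2 dx = A^2 * sqrt(pi/(2*alpha)) = 1
A^2 = sqrt(2*alpha/pi)
= sqrt(2 * 0.849 / pi)
= 0.73518
A = sqrt(0.73518)
= 0.8574

0.8574


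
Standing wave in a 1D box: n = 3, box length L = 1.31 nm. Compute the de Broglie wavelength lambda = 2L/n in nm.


lambda = 2L / n
= 2 * 1.31 / 3
= 2.62 / 3
= 0.8733 nm

0.8733


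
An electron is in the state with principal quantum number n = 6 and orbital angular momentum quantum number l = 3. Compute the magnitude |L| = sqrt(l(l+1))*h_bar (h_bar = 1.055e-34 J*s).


L = sqrt(l*(l+1)) * h_bar
= sqrt(3 * 4) * 1.055e-34
= sqrt(12) * 1.055e-34
= 3.4641 * 1.055e-34
= 3.6546e-34 J*s

3.6546e-34


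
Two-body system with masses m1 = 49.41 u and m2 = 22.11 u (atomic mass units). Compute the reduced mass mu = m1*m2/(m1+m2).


mu = m1 * m2 / (m1 + m2)
= 49.41 * 22.11 / (49.41 + 22.11)
= 1092.4551 / 71.52
= 15.2748 u

15.2748


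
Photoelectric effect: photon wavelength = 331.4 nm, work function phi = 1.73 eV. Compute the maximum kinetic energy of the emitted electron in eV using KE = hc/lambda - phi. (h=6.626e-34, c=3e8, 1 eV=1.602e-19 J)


E_photon = hc / lambda
= (6.626e-34)(3e8) / (331.4e-9)
= 5.9982e-19 J
= 3.7442 eV
KE = E_photon - phi
= 3.7442 - 1.73
= 2.0142 eV

2.0142


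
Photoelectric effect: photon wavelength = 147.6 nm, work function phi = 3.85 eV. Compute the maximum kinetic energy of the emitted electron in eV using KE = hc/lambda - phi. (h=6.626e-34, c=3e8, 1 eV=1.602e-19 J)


E_photon = hc / lambda
= (6.626e-34)(3e8) / (147.6e-9)
= 1.3467e-18 J
= 8.4067 eV
KE = E_photon - phi
= 8.4067 - 3.85
= 4.5567 eV

4.5567


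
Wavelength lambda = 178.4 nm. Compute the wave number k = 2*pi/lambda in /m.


k = 2 * pi / lambda
= 6.2832 / (178.4e-9)
= 6.2832 / 1.7840e-07
= 3.5220e+07 /m

3.5220e+07


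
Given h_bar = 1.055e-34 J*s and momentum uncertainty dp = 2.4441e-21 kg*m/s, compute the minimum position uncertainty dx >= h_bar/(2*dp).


dx = h_bar / (2 * dp)
= 1.055e-34 / (2 * 2.4441e-21)
= 1.055e-34 / 4.8882e-21
= 2.1583e-14 m

2.1583e-14


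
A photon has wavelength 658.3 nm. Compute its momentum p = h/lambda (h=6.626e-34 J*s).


p = h / lambda
= 6.626e-34 / (658.3e-9)
= 6.626e-34 / 6.5830e-07
= 1.0065e-27 kg*m/s

1.0065e-27


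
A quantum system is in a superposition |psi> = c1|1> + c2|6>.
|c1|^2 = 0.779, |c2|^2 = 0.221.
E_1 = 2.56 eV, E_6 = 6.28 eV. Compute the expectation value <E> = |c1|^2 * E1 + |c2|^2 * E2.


<E> = |c1|^2 * E1 + |c2|^2 * E2
= 0.779 * 2.56 + 0.221 * 6.28
= 1.9942 + 1.3879
= 3.3821 eV

3.3821


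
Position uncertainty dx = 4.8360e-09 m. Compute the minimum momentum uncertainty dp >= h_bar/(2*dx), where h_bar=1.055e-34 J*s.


dp = h_bar / (2 * dx)
= 1.055e-34 / (2 * 4.8360e-09)
= 1.055e-34 / 9.6720e-09
= 1.0908e-26 kg*m/s

1.0908e-26


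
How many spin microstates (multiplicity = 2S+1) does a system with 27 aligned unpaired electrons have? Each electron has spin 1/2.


Total spin S = N * (1/2) = 27 * 0.5 = 13.5
Spin multiplicity = 2S + 1
= 2 * 13.5 + 1
= 28

28


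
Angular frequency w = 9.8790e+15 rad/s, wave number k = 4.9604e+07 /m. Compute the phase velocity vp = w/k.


vp = w / k
= 9.8790e+15 / 4.9604e+07
= 1.9916e+08 m/s

1.9916e+08


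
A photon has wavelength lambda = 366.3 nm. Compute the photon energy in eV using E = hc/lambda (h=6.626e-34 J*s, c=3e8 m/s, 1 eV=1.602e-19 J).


E = hc / lambda
= (6.626e-34)(3e8) / (366.3e-9)
= 1.9878e-25 / 3.6630e-07
= 5.4267e-19 J
Converting to eV: 5.4267e-19 / 1.602e-19
= 3.3875 eV

3.3875


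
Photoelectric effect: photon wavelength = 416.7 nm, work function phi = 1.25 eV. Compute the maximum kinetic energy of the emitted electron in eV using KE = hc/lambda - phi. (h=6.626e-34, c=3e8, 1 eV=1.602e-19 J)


E_photon = hc / lambda
= (6.626e-34)(3e8) / (416.7e-9)
= 4.7703e-19 J
= 2.9777 eV
KE = E_photon - phi
= 2.9777 - 1.25
= 1.7277 eV

1.7277


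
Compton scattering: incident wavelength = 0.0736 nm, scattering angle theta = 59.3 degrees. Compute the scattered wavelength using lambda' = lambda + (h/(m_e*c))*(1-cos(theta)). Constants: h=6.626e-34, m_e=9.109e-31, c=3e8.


Compton wavelength: h/(m_e*c) = 2.4247e-12 m
d_lambda = 2.4247e-12 * (1 - cos(59.3 deg))
= 2.4247e-12 * 0.489457
= 1.1868e-12 m = 0.001187 nm
lambda' = 0.0736 + 0.001187
= 0.074787 nm

0.074787


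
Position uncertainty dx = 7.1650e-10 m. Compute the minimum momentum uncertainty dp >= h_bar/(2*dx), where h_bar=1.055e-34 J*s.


dp = h_bar / (2 * dx)
= 1.055e-34 / (2 * 7.1650e-10)
= 1.055e-34 / 1.4330e-09
= 7.3622e-26 kg*m/s

7.3622e-26


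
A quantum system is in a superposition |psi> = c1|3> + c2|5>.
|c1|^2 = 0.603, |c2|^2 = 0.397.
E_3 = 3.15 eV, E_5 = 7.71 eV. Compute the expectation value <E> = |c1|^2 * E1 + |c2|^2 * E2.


<E> = |c1|^2 * E1 + |c2|^2 * E2
= 0.603 * 3.15 + 0.397 * 7.71
= 1.8994 + 3.0609
= 4.9603 eV

4.9603


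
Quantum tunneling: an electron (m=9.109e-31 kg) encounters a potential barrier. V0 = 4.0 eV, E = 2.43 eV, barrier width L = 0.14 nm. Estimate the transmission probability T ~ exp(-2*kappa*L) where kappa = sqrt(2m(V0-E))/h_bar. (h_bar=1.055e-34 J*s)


V0 - E = 1.57 eV = 2.5151e-19 J
kappa = sqrt(2 * m * (V0-E)) / h_bar
= sqrt(2 * 9.109e-31 * 2.5151e-19) / 1.055e-34
= 6.4162e+09 /m
2*kappa*L = 2 * 6.4162e+09 * 0.14e-9
= 1.7965
T = exp(-1.7965) = 1.658717e-01

1.658717e-01


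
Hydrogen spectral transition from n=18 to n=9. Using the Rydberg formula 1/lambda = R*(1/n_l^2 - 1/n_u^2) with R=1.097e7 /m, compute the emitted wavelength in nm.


1/lambda = R * (1/n_l^2 - 1/n_u^2)
= 1.097e7 * (1/9^2 - 1/18^2)
= 1.097e7 * (0.012346 - 0.003086)
= 1.097e7 * 0.009259
= 1.0157e+05 /m
lambda = 1 / 1.0157e+05 = 9845.0319 nm

9845.0319


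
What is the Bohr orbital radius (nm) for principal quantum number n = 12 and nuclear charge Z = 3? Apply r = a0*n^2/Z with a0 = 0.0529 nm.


r = a0 * n^2 / Z
= 0.0529 * 12^2 / 3
= 0.0529 * 144 / 3
= 2.5392 nm

2.5392


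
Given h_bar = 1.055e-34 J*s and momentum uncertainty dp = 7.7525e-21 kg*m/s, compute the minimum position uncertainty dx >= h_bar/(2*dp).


dx = h_bar / (2 * dp)
= 1.055e-34 / (2 * 7.7525e-21)
= 1.055e-34 / 1.5505e-20
= 6.8043e-15 m

6.8043e-15


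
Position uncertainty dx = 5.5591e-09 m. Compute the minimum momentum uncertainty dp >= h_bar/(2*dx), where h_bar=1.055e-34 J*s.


dp = h_bar / (2 * dx)
= 1.055e-34 / (2 * 5.5591e-09)
= 1.055e-34 / 1.1118e-08
= 9.4889e-27 kg*m/s

9.4889e-27


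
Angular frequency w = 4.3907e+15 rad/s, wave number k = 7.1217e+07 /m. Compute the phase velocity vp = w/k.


vp = w / k
= 4.3907e+15 / 7.1217e+07
= 6.1652e+07 m/s

6.1652e+07


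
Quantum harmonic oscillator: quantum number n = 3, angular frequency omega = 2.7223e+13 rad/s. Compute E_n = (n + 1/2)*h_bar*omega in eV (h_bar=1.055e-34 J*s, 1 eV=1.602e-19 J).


E = (n + 1/2) * h_bar * omega
= (3 + 0.5) * 1.055e-34 * 2.7223e+13
= 3.5 * 2.8720e-21
= 1.0052e-20 J
= 0.0627 eV

0.0627


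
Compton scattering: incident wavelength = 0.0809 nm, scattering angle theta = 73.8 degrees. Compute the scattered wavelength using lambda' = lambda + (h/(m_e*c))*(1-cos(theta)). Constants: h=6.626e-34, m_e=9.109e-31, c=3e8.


Compton wavelength: h/(m_e*c) = 2.4247e-12 m
d_lambda = 2.4247e-12 * (1 - cos(73.8 deg))
= 2.4247e-12 * 0.721009
= 1.7482e-12 m = 0.001748 nm
lambda' = 0.0809 + 0.001748
= 0.082648 nm

0.082648


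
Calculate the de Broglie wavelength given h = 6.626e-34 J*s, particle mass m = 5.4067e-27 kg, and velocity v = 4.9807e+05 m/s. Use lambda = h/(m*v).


lambda = h / (m * v)
= 6.626e-34 / (5.4067e-27 * 4.9807e+05)
= 6.626e-34 / 2.6929e-21
= 2.4605e-13 m

2.4605e-13


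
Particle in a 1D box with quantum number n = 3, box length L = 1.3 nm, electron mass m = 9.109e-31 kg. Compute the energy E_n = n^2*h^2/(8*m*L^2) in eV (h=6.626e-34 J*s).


E = n^2 * h^2 / (8 * m * L^2)
= 3^2 * (6.626e-34)^2 / (8 * 9.109e-31 * (1.3e-9)^2)
= 9 * 4.3904e-67 / (8 * 9.109e-31 * 1.6900e-18)
= 3.2085e-19 J
= 2.0028 eV

2.0028


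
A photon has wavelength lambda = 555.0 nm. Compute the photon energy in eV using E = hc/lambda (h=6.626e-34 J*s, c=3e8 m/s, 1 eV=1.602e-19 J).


E = hc / lambda
= (6.626e-34)(3e8) / (555.0e-9)
= 1.9878e-25 / 5.5500e-07
= 3.5816e-19 J
Converting to eV: 3.5816e-19 / 1.602e-19
= 2.2357 eV

2.2357


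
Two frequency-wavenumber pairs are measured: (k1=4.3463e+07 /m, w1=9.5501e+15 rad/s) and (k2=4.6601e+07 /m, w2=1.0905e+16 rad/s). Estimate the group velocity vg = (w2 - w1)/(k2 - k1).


vg = (w2 - w1) / (k2 - k1)
= (1.0905e+16 - 9.5501e+15) / (4.6601e+07 - 4.3463e+07)
= 1.3549e+15 / 3.1380e+06
= 4.3177e+08 m/s

4.3177e+08


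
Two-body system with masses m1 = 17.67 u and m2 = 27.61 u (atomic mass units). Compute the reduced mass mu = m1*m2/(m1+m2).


mu = m1 * m2 / (m1 + m2)
= 17.67 * 27.61 / (17.67 + 27.61)
= 487.8687 / 45.28
= 10.7745 u

10.7745


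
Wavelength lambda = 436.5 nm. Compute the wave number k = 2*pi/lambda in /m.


k = 2 * pi / lambda
= 6.2832 / (436.5e-9)
= 6.2832 / 4.3650e-07
= 1.4394e+07 /m

1.4394e+07


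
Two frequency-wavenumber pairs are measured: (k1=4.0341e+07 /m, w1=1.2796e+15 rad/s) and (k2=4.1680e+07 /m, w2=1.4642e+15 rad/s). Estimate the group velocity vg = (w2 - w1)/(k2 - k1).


vg = (w2 - w1) / (k2 - k1)
= (1.4642e+15 - 1.2796e+15) / (4.1680e+07 - 4.0341e+07)
= 1.8460e+14 / 1.3390e+06
= 1.3786e+08 m/s

1.3786e+08


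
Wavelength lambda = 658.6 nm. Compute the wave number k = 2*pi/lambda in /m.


k = 2 * pi / lambda
= 6.2832 / (658.6e-9)
= 6.2832 / 6.5860e-07
= 9.5402e+06 /m

9.5402e+06


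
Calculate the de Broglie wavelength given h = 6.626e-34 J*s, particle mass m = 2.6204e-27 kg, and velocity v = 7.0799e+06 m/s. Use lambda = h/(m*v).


lambda = h / (m * v)
= 6.626e-34 / (2.6204e-27 * 7.0799e+06)
= 6.626e-34 / 1.8552e-20
= 3.5715e-14 m

3.5715e-14


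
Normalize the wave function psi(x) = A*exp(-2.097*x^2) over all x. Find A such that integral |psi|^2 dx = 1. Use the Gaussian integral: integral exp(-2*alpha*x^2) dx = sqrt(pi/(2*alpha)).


integral |psi|^2 dx = A^2 * sqrt(pi/(2*alpha)) = 1
A^2 = sqrt(2*alpha/pi)
= sqrt(2 * 2.097 / pi)
= 1.155418
A = sqrt(1.155418)
= 1.0749

1.0749


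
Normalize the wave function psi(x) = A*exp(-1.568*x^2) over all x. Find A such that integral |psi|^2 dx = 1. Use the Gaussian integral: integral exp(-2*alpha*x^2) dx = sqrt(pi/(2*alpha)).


integral |psi|^2 dx = A^2 * sqrt(pi/(2*alpha)) = 1
A^2 = sqrt(2*alpha/pi)
= sqrt(2 * 1.568 / pi)
= 0.99911
A = sqrt(0.99911)
= 0.9996

0.9996


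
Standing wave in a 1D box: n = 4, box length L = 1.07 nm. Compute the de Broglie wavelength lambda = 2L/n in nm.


lambda = 2L / n
= 2 * 1.07 / 4
= 2.14 / 4
= 0.535 nm

0.535


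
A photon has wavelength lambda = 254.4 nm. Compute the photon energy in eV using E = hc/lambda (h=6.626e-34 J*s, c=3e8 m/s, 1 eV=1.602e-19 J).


E = hc / lambda
= (6.626e-34)(3e8) / (254.4e-9)
= 1.9878e-25 / 2.5440e-07
= 7.8137e-19 J
Converting to eV: 7.8137e-19 / 1.602e-19
= 4.8775 eV

4.8775


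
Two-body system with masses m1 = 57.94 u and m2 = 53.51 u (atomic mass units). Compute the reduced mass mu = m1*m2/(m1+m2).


mu = m1 * m2 / (m1 + m2)
= 57.94 * 53.51 / (57.94 + 53.51)
= 3100.3694 / 111.45
= 27.8185 u

27.8185


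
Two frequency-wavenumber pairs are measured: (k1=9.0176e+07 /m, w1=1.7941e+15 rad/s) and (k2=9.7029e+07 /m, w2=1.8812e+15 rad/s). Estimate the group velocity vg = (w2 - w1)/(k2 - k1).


vg = (w2 - w1) / (k2 - k1)
= (1.8812e+15 - 1.7941e+15) / (9.7029e+07 - 9.0176e+07)
= 8.7100e+13 / 6.8530e+06
= 1.2710e+07 m/s

1.2710e+07


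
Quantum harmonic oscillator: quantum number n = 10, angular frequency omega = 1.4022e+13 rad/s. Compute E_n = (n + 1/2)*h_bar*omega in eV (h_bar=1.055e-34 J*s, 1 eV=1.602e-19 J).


E = (n + 1/2) * h_bar * omega
= (10 + 0.5) * 1.055e-34 * 1.4022e+13
= 10.5 * 1.4793e-21
= 1.5533e-20 J
= 0.097 eV

0.097


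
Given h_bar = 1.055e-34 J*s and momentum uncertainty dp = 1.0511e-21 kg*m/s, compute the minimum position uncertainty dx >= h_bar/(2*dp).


dx = h_bar / (2 * dp)
= 1.055e-34 / (2 * 1.0511e-21)
= 1.055e-34 / 2.1022e-21
= 5.0186e-14 m

5.0186e-14


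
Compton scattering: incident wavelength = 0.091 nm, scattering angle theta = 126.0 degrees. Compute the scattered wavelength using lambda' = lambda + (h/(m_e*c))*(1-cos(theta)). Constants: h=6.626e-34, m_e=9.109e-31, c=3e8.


Compton wavelength: h/(m_e*c) = 2.4247e-12 m
d_lambda = 2.4247e-12 * (1 - cos(126.0 deg))
= 2.4247e-12 * 1.587785
= 3.8499e-12 m = 0.00385 nm
lambda' = 0.091 + 0.00385
= 0.09485 nm

0.09485


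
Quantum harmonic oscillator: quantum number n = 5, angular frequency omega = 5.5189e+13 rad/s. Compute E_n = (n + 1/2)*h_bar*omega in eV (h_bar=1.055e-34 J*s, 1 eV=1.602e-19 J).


E = (n + 1/2) * h_bar * omega
= (5 + 0.5) * 1.055e-34 * 5.5189e+13
= 5.5 * 5.8224e-21
= 3.2023e-20 J
= 0.1999 eV

0.1999


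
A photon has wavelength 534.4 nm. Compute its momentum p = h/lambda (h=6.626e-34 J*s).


p = h / lambda
= 6.626e-34 / (534.4e-9)
= 6.626e-34 / 5.3440e-07
= 1.2399e-27 kg*m/s

1.2399e-27


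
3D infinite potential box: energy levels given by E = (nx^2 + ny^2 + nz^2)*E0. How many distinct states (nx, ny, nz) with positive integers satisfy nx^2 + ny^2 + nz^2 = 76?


Enumerate all (nx, ny, nz) with nx^2 + ny^2 + nz^2 = 76:
(2,6,6)
(6,2,6)
(6,6,2)
Total degeneracy = 3

3


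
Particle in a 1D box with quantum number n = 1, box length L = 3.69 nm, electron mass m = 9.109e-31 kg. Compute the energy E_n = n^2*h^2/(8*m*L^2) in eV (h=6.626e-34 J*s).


E = n^2 * h^2 / (8 * m * L^2)
= 1^2 * (6.626e-34)^2 / (8 * 9.109e-31 * (3.69e-9)^2)
= 1 * 4.3904e-67 / (8 * 9.109e-31 * 1.3616e-17)
= 4.4248e-21 J
= 0.0276 eV

0.0276


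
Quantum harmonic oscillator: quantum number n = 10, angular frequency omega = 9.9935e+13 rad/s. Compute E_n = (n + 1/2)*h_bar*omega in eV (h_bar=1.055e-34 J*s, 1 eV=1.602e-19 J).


E = (n + 1/2) * h_bar * omega
= (10 + 0.5) * 1.055e-34 * 9.9935e+13
= 10.5 * 1.0543e-20
= 1.1070e-19 J
= 0.691 eV

0.691


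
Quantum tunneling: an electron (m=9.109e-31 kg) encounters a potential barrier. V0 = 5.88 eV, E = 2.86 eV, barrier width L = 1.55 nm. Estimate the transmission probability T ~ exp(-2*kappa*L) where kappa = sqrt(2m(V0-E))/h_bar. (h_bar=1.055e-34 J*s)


V0 - E = 3.02 eV = 4.8380e-19 J
kappa = sqrt(2 * m * (V0-E)) / h_bar
= sqrt(2 * 9.109e-31 * 4.8380e-19) / 1.055e-34
= 8.8988e+09 /m
2*kappa*L = 2 * 8.8988e+09 * 1.55e-9
= 27.5864
T = exp(-27.5864) = 1.045679e-12

1.045679e-12


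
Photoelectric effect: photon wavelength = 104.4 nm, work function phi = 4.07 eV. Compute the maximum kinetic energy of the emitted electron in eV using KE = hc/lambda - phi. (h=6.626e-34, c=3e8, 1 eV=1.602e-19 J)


E_photon = hc / lambda
= (6.626e-34)(3e8) / (104.4e-9)
= 1.9040e-18 J
= 11.8853 eV
KE = E_photon - phi
= 11.8853 - 4.07
= 7.8153 eV

7.8153


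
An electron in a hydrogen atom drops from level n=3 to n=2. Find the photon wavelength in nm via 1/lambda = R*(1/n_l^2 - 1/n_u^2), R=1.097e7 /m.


1/lambda = R * (1/n_l^2 - 1/n_u^2)
= 1.097e7 * (1/2^2 - 1/3^2)
= 1.097e7 * (0.25 - 0.111111)
= 1.097e7 * 0.138889
= 1.5236e+06 /m
lambda = 1 / 1.5236e+06 = 656.3355 nm

656.3355


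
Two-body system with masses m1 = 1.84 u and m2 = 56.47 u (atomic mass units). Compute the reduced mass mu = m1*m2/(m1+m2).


mu = m1 * m2 / (m1 + m2)
= 1.84 * 56.47 / (1.84 + 56.47)
= 103.9048 / 58.31
= 1.7819 u

1.7819


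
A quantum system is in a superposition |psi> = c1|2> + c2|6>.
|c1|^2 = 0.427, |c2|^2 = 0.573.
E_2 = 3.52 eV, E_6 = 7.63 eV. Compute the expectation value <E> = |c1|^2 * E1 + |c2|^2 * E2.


<E> = |c1|^2 * E1 + |c2|^2 * E2
= 0.427 * 3.52 + 0.573 * 7.63
= 1.503 + 4.372
= 5.875 eV

5.875


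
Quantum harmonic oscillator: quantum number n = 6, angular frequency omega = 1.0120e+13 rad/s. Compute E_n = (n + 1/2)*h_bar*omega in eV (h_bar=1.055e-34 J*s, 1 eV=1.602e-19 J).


E = (n + 1/2) * h_bar * omega
= (6 + 0.5) * 1.055e-34 * 1.0120e+13
= 6.5 * 1.0677e-21
= 6.9398e-21 J
= 0.0433 eV

0.0433


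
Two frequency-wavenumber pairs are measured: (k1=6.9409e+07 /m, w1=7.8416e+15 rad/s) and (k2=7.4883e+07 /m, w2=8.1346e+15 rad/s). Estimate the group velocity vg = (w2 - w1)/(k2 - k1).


vg = (w2 - w1) / (k2 - k1)
= (8.1346e+15 - 7.8416e+15) / (7.4883e+07 - 6.9409e+07)
= 2.9300e+14 / 5.4740e+06
= 5.3526e+07 m/s

5.3526e+07


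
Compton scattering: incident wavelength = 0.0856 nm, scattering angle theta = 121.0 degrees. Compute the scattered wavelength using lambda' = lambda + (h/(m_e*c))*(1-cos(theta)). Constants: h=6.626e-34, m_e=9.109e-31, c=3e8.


Compton wavelength: h/(m_e*c) = 2.4247e-12 m
d_lambda = 2.4247e-12 * (1 - cos(121.0 deg))
= 2.4247e-12 * 1.515038
= 3.6735e-12 m = 0.003674 nm
lambda' = 0.0856 + 0.003674
= 0.089274 nm

0.089274


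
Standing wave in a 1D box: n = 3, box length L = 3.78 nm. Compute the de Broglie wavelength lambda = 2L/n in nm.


lambda = 2L / n
= 2 * 3.78 / 3
= 7.56 / 3
= 2.52 nm

2.52


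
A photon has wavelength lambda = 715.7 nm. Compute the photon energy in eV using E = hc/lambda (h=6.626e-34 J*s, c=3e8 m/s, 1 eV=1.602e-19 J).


E = hc / lambda
= (6.626e-34)(3e8) / (715.7e-9)
= 1.9878e-25 / 7.1570e-07
= 2.7774e-19 J
Converting to eV: 2.7774e-19 / 1.602e-19
= 1.7337 eV

1.7337


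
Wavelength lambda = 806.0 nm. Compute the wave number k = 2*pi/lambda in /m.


k = 2 * pi / lambda
= 6.2832 / (806.0e-9)
= 6.2832 / 8.0600e-07
= 7.7955e+06 /m

7.7955e+06


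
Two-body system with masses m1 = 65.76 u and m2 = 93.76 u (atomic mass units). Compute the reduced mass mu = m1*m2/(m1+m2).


mu = m1 * m2 / (m1 + m2)
= 65.76 * 93.76 / (65.76 + 93.76)
= 6165.6576 / 159.52
= 38.6513 u

38.6513


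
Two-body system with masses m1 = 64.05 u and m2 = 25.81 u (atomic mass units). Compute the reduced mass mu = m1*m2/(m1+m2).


mu = m1 * m2 / (m1 + m2)
= 64.05 * 25.81 / (64.05 + 25.81)
= 1653.1305 / 89.86
= 18.3967 u

18.3967


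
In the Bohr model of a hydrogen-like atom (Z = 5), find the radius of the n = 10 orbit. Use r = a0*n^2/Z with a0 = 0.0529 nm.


r = a0 * n^2 / Z
= 0.0529 * 10^2 / 5
= 0.0529 * 100 / 5
= 1.058 nm

1.058


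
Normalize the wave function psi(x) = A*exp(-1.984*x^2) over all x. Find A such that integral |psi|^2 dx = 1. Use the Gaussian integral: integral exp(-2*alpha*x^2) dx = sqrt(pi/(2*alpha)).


integral |psi|^2 dx = A^2 * sqrt(pi/(2*alpha)) = 1
A^2 = sqrt(2*alpha/pi)
= sqrt(2 * 1.984 / pi)
= 1.123857
A = sqrt(1.123857)
= 1.0601

1.0601


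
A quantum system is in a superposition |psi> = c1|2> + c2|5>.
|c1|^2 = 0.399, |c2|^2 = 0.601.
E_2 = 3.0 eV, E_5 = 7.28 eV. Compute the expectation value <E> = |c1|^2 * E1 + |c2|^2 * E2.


<E> = |c1|^2 * E1 + |c2|^2 * E2
= 0.399 * 3.0 + 0.601 * 7.28
= 1.197 + 4.3753
= 5.5723 eV

5.5723


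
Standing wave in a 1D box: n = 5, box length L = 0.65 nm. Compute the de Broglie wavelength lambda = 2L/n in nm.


lambda = 2L / n
= 2 * 0.65 / 5
= 1.3 / 5
= 0.26 nm

0.26


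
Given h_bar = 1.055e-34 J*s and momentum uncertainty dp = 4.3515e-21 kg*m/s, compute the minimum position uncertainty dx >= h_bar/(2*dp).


dx = h_bar / (2 * dp)
= 1.055e-34 / (2 * 4.3515e-21)
= 1.055e-34 / 8.7030e-21
= 1.2122e-14 m

1.2122e-14


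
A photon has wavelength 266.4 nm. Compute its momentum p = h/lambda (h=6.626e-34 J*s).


p = h / lambda
= 6.626e-34 / (266.4e-9)
= 6.626e-34 / 2.6640e-07
= 2.4872e-27 kg*m/s

2.4872e-27


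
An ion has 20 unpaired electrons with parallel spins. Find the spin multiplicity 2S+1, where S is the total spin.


Total spin S = N * (1/2) = 20 * 0.5 = 10.0
Spin multiplicity = 2S + 1
= 2 * 10.0 + 1
= 21

21


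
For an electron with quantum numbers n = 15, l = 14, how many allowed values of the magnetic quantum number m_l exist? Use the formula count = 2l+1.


m_l ranges from -l to +l in integer steps
So m_l goes from -14 to +14
Count = 2l + 1 = 2*14 + 1
= 29

29


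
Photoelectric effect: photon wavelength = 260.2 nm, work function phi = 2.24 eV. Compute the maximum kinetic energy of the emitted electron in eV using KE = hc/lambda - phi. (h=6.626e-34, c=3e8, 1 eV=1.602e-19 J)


E_photon = hc / lambda
= (6.626e-34)(3e8) / (260.2e-9)
= 7.6395e-19 J
= 4.7687 eV
KE = E_photon - phi
= 4.7687 - 2.24
= 2.5287 eV

2.5287


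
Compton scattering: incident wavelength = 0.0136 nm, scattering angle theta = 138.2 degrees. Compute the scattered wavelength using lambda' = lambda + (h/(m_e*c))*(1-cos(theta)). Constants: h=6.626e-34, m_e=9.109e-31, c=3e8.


Compton wavelength: h/(m_e*c) = 2.4247e-12 m
d_lambda = 2.4247e-12 * (1 - cos(138.2 deg))
= 2.4247e-12 * 1.745476
= 4.2323e-12 m = 0.004232 nm
lambda' = 0.0136 + 0.004232
= 0.017832 nm

0.017832


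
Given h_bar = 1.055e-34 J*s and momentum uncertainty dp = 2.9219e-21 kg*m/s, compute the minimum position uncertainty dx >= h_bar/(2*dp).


dx = h_bar / (2 * dp)
= 1.055e-34 / (2 * 2.9219e-21)
= 1.055e-34 / 5.8438e-21
= 1.8053e-14 m

1.8053e-14


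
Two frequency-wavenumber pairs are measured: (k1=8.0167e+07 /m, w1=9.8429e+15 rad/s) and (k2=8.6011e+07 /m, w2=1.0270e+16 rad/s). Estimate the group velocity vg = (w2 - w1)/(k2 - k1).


vg = (w2 - w1) / (k2 - k1)
= (1.0270e+16 - 9.8429e+15) / (8.6011e+07 - 8.0167e+07)
= 4.2710e+14 / 5.8440e+06
= 7.3084e+07 m/s

7.3084e+07


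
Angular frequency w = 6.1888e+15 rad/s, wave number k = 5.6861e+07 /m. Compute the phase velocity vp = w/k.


vp = w / k
= 6.1888e+15 / 5.6861e+07
= 1.0884e+08 m/s

1.0884e+08


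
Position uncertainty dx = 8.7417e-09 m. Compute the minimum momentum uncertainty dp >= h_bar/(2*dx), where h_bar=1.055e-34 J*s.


dp = h_bar / (2 * dx)
= 1.055e-34 / (2 * 8.7417e-09)
= 1.055e-34 / 1.7483e-08
= 6.0343e-27 kg*m/s

6.0343e-27


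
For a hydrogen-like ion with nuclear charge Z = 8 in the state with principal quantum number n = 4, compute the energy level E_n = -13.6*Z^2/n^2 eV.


E_n = -13.6 * Z^2 / n^2
= -13.6 * 8^2 / 4^2
= -13.6 * 64 / 16
= -54.4 eV

-54.4


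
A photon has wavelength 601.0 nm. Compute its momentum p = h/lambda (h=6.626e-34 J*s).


p = h / lambda
= 6.626e-34 / (601.0e-9)
= 6.626e-34 / 6.0100e-07
= 1.1025e-27 kg*m/s

1.1025e-27


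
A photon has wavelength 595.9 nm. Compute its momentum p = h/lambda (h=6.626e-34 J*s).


p = h / lambda
= 6.626e-34 / (595.9e-9)
= 6.626e-34 / 5.9590e-07
= 1.1119e-27 kg*m/s

1.1119e-27


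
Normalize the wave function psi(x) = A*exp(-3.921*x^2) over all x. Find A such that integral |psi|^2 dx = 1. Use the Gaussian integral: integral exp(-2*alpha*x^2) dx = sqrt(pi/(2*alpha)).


integral |psi|^2 dx = A^2 * sqrt(pi/(2*alpha)) = 1
A^2 = sqrt(2*alpha/pi)
= sqrt(2 * 3.921 / pi)
= 1.579932
A = sqrt(1.579932)
= 1.257

1.257


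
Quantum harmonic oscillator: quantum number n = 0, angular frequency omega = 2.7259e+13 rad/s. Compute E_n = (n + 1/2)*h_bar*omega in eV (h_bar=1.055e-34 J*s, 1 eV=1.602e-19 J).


E = (n + 1/2) * h_bar * omega
= (0 + 0.5) * 1.055e-34 * 2.7259e+13
= 0.5 * 2.8758e-21
= 1.4379e-21 J
= 0.009 eV

0.009


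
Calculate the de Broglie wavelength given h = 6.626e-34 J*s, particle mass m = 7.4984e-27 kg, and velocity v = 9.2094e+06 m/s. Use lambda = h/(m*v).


lambda = h / (m * v)
= 6.626e-34 / (7.4984e-27 * 9.2094e+06)
= 6.626e-34 / 6.9056e-20
= 9.5951e-15 m

9.5951e-15


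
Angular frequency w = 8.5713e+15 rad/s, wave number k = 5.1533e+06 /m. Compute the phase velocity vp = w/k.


vp = w / k
= 8.5713e+15 / 5.1533e+06
= 1.6633e+09 m/s

1.6633e+09


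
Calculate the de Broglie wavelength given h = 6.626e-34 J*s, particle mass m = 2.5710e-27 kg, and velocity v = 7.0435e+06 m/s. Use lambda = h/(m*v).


lambda = h / (m * v)
= 6.626e-34 / (2.5710e-27 * 7.0435e+06)
= 6.626e-34 / 1.8109e-20
= 3.6590e-14 m

3.6590e-14


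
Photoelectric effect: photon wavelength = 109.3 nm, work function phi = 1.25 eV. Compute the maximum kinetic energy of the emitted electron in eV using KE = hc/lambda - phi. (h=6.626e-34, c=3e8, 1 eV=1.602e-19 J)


E_photon = hc / lambda
= (6.626e-34)(3e8) / (109.3e-9)
= 1.8187e-18 J
= 11.3525 eV
KE = E_photon - phi
= 11.3525 - 1.25
= 10.1025 eV

10.1025


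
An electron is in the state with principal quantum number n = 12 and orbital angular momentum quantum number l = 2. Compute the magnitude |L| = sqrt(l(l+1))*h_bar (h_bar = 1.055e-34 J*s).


L = sqrt(l*(l+1)) * h_bar
= sqrt(2 * 3) * 1.055e-34
= sqrt(6) * 1.055e-34
= 2.4495 * 1.055e-34
= 2.5842e-34 J*s

2.5842e-34


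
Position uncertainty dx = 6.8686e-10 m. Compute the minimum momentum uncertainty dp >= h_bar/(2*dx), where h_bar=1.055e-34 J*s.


dp = h_bar / (2 * dx)
= 1.055e-34 / (2 * 6.8686e-10)
= 1.055e-34 / 1.3737e-09
= 7.6799e-26 kg*m/s

7.6799e-26


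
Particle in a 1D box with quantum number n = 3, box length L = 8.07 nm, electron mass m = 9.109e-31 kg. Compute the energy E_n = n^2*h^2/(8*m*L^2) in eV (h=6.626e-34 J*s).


E = n^2 * h^2 / (8 * m * L^2)
= 3^2 * (6.626e-34)^2 / (8 * 9.109e-31 * (8.07e-9)^2)
= 9 * 4.3904e-67 / (8 * 9.109e-31 * 6.5125e-17)
= 8.3260e-21 J
= 0.052 eV

0.052


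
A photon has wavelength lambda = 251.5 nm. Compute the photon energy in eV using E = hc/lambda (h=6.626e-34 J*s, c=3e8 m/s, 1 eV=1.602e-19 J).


E = hc / lambda
= (6.626e-34)(3e8) / (251.5e-9)
= 1.9878e-25 / 2.5150e-07
= 7.9038e-19 J
Converting to eV: 7.9038e-19 / 1.602e-19
= 4.9337 eV

4.9337


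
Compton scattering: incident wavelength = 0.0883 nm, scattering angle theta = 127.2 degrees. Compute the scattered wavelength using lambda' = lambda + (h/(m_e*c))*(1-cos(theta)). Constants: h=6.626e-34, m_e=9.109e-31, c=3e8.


Compton wavelength: h/(m_e*c) = 2.4247e-12 m
d_lambda = 2.4247e-12 * (1 - cos(127.2 deg))
= 2.4247e-12 * 1.604599
= 3.8907e-12 m = 0.003891 nm
lambda' = 0.0883 + 0.003891
= 0.092191 nm

0.092191


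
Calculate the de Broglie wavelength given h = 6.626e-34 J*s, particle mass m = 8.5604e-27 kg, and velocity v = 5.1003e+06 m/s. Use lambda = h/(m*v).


lambda = h / (m * v)
= 6.626e-34 / (8.5604e-27 * 5.1003e+06)
= 6.626e-34 / 4.3661e-20
= 1.5176e-14 m

1.5176e-14


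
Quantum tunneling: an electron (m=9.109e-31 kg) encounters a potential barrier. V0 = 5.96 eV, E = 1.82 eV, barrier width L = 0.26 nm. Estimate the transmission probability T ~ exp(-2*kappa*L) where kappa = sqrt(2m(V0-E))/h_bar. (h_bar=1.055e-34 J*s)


V0 - E = 4.14 eV = 6.6323e-19 J
kappa = sqrt(2 * m * (V0-E)) / h_bar
= sqrt(2 * 9.109e-31 * 6.6323e-19) / 1.055e-34
= 1.0419e+10 /m
2*kappa*L = 2 * 1.0419e+10 * 0.26e-9
= 5.4179
T = exp(-5.4179) = 4.436361e-03

4.436361e-03


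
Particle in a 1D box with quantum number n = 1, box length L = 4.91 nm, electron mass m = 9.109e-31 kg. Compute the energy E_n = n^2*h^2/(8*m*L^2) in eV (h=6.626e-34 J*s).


E = n^2 * h^2 / (8 * m * L^2)
= 1^2 * (6.626e-34)^2 / (8 * 9.109e-31 * (4.91e-9)^2)
= 1 * 4.3904e-67 / (8 * 9.109e-31 * 2.4108e-17)
= 2.4991e-21 J
= 0.0156 eV

0.0156


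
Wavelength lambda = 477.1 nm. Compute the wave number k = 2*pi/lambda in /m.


k = 2 * pi / lambda
= 6.2832 / (477.1e-9)
= 6.2832 / 4.7710e-07
= 1.3170e+07 /m

1.3170e+07


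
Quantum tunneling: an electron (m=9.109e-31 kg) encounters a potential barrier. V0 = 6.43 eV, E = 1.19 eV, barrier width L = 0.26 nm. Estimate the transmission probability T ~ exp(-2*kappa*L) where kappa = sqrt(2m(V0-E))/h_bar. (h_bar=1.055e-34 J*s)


V0 - E = 5.24 eV = 8.3945e-19 J
kappa = sqrt(2 * m * (V0-E)) / h_bar
= sqrt(2 * 9.109e-31 * 8.3945e-19) / 1.055e-34
= 1.1722e+10 /m
2*kappa*L = 2 * 1.1722e+10 * 0.26e-9
= 6.0953
T = exp(-6.0953) = 2.253338e-03

2.253338e-03


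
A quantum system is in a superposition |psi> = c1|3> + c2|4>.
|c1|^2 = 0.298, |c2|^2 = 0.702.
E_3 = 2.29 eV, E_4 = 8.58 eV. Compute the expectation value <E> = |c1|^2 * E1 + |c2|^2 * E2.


<E> = |c1|^2 * E1 + |c2|^2 * E2
= 0.298 * 2.29 + 0.702 * 8.58
= 0.6824 + 6.0232
= 6.7056 eV

6.7056
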